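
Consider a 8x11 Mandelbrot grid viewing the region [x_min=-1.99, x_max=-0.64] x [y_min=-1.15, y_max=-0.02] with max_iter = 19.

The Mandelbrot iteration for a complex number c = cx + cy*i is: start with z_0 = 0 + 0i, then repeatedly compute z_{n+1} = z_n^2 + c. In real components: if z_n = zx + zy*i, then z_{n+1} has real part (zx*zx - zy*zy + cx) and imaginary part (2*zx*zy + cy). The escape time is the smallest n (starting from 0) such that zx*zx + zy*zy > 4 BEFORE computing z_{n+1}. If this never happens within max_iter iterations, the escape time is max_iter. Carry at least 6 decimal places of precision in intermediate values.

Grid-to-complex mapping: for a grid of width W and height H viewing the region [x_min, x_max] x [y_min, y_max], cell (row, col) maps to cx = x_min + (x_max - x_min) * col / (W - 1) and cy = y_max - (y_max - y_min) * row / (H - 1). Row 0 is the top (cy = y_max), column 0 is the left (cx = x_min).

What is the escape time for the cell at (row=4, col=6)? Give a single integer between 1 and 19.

z_0 = 0 + 0i, c = -0.8329 + -0.4720i
Iter 1: z = -0.8329 + -0.4720i, |z|^2 = 0.9164
Iter 2: z = -0.3620 + 0.3142i, |z|^2 = 0.2298
Iter 3: z = -0.8006 + -0.6995i, |z|^2 = 1.1302
Iter 4: z = -0.6813 + 0.6480i, |z|^2 = 0.8840
Iter 5: z = -0.7886 + -1.3548i, |z|^2 = 2.4575
Iter 6: z = -2.0466 + 1.6648i, |z|^2 = 6.9601
Escaped at iteration 6

Answer: 6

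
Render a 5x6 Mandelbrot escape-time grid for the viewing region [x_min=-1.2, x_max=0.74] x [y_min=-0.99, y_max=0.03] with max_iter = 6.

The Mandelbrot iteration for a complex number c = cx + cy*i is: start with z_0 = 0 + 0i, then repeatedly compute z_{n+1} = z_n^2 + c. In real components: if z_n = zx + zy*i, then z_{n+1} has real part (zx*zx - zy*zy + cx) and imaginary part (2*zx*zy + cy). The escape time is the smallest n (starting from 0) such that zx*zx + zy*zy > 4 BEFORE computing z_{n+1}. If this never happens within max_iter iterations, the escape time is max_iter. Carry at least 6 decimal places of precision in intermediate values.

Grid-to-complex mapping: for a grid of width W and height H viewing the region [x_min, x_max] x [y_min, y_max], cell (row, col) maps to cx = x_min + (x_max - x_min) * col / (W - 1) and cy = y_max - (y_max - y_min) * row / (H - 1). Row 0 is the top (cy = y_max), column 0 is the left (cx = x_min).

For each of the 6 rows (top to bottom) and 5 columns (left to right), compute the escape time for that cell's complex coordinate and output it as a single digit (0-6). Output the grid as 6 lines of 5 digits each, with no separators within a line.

(row=0, col=0): c = -1.2000 + 0.0300i → escape time 6
(row=0, col=1): c = -0.7150 + 0.0300i → escape time 6
(row=0, col=2): c = -0.2300 + 0.0300i → escape time 6
(row=0, col=3): c = 0.2550 + 0.0300i → escape time 6
(row=0, col=4): c = 0.7400 + 0.0300i → escape time 3
(row=1, col=0): c = -1.2000 + -0.1740i → escape time 6
(row=1, col=1): c = -0.7150 + -0.1740i → escape time 6
(row=1, col=2): c = -0.2300 + -0.1740i → escape time 6
(row=1, col=3): c = 0.2550 + -0.1740i → escape time 6
(row=1, col=4): c = 0.7400 + -0.1740i → escape time 3
(row=2, col=0): c = -1.2000 + -0.3780i → escape time 6
(row=2, col=1): c = -0.7150 + -0.3780i → escape time 6
(row=2, col=2): c = -0.2300 + -0.3780i → escape time 6
(row=2, col=3): c = 0.2550 + -0.3780i → escape time 6
(row=2, col=4): c = 0.7400 + -0.3780i → escape time 3
(row=3, col=0): c = -1.2000 + -0.5820i → escape time 4
(row=3, col=1): c = -0.7150 + -0.5820i → escape time 6
(row=3, col=2): c = -0.2300 + -0.5820i → escape time 6
(row=3, col=3): c = 0.2550 + -0.5820i → escape time 6
(row=3, col=4): c = 0.7400 + -0.5820i → escape time 3
(row=4, col=0): c = -1.2000 + -0.7860i → escape time 3
(row=4, col=1): c = -0.7150 + -0.7860i → escape time 4
(row=4, col=2): c = -0.2300 + -0.7860i → escape time 6
(row=4, col=3): c = 0.2550 + -0.7860i → escape time 5
(row=4, col=4): c = 0.7400 + -0.7860i → escape time 2
(row=5, col=0): c = -1.2000 + -0.9900i → escape time 3
(row=5, col=1): c = -0.7150 + -0.9900i → escape time 3
(row=5, col=2): c = -0.2300 + -0.9900i → escape time 6
(row=5, col=3): c = 0.2550 + -0.9900i → escape time 4
(row=5, col=4): c = 0.7400 + -0.9900i → escape time 2

Answer: 66663
66663
66663
46663
34652
33642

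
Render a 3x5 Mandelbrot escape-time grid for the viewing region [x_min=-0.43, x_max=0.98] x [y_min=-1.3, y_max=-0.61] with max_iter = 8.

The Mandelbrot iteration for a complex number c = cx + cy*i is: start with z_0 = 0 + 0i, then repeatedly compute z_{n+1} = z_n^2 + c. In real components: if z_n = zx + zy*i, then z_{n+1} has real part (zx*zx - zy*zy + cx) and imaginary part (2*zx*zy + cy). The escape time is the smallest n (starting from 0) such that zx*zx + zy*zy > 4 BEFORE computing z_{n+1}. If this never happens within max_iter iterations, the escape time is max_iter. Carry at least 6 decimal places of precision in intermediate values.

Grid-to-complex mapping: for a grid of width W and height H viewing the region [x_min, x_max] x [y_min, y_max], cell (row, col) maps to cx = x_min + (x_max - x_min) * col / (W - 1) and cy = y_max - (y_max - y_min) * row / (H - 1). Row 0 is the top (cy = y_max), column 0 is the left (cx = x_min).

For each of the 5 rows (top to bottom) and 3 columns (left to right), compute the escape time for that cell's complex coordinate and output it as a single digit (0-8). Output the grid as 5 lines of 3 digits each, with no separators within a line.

(row=0, col=0): c = -0.4300 + -0.6100i → escape time 8
(row=0, col=1): c = 0.2750 + -0.6100i → escape time 8
(row=0, col=2): c = 0.9800 + -0.6100i → escape time 2
(row=1, col=0): c = -0.4300 + -0.7825i → escape time 6
(row=1, col=1): c = 0.2750 + -0.7825i → escape time 5
(row=1, col=2): c = 0.9800 + -0.7825i → escape time 2
(row=2, col=0): c = -0.4300 + -0.9550i → escape time 4
(row=2, col=1): c = 0.2750 + -0.9550i → escape time 4
(row=2, col=2): c = 0.9800 + -0.9550i → escape time 2
(row=3, col=0): c = -0.4300 + -1.1275i → escape time 4
(row=3, col=1): c = 0.2750 + -1.1275i → escape time 3
(row=3, col=2): c = 0.9800 + -1.1275i → escape time 2
(row=4, col=0): c = -0.4300 + -1.3000i → escape time 3
(row=4, col=1): c = 0.2750 + -1.3000i → escape time 2
(row=4, col=2): c = 0.9800 + -1.3000i → escape time 2

Answer: 882
652
442
432
322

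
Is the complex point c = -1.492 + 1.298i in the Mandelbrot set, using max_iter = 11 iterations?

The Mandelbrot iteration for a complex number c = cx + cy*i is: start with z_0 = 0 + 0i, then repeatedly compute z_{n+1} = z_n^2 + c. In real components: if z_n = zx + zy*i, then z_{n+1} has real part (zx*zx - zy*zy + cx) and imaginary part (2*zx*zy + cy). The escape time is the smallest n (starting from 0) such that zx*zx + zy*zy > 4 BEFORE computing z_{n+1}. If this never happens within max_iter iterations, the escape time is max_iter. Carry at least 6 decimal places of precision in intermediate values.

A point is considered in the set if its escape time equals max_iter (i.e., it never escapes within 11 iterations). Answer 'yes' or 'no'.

Answer: no

Derivation:
z_0 = 0 + 0i, c = -1.4920 + 1.2980i
Iter 1: z = -1.4920 + 1.2980i, |z|^2 = 3.9109
Iter 2: z = -0.9507 + -2.5752i, |z|^2 = 7.5357
Escaped at iteration 2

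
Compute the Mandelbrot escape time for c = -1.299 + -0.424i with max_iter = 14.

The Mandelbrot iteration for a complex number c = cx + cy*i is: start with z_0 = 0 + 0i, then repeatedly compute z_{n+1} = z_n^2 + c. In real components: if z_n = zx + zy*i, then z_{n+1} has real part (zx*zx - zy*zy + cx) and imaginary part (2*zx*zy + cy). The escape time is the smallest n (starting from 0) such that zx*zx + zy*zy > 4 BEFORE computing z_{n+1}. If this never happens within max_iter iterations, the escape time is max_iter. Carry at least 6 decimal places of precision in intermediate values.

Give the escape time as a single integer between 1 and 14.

z_0 = 0 + 0i, c = -1.2990 + -0.4240i
Iter 1: z = -1.2990 + -0.4240i, |z|^2 = 1.8672
Iter 2: z = 0.2086 + 0.6776i, |z|^2 = 0.5026
Iter 3: z = -1.7146 + -0.1413i, |z|^2 = 2.9597
Iter 4: z = 1.6207 + 0.0605i, |z|^2 = 2.6304
Iter 5: z = 1.3241 + -0.2279i, |z|^2 = 1.8052
Iter 6: z = 0.4023 + -1.0275i, |z|^2 = 1.2175
Iter 7: z = -2.1929 + -1.2507i, |z|^2 = 6.3729
Escaped at iteration 7

Answer: 7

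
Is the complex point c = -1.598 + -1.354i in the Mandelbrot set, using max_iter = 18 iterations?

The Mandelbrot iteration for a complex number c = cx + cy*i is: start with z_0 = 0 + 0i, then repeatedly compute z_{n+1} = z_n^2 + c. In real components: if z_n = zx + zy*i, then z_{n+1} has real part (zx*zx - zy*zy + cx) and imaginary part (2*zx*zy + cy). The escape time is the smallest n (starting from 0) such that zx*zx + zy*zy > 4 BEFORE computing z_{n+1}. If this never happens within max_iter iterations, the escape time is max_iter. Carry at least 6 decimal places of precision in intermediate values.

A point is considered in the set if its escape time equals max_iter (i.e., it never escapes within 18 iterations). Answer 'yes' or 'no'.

Answer: no

Derivation:
z_0 = 0 + 0i, c = -1.5980 + -1.3540i
Iter 1: z = -1.5980 + -1.3540i, |z|^2 = 4.3869
Escaped at iteration 1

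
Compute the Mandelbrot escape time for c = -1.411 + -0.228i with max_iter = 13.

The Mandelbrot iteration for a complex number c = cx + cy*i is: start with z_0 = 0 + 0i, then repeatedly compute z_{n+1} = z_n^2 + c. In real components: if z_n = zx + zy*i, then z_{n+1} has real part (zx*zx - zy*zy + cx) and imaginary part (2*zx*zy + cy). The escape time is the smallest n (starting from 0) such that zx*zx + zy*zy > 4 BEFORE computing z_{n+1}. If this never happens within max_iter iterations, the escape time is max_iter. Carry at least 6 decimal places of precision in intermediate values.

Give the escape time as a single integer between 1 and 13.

z_0 = 0 + 0i, c = -1.4110 + -0.2280i
Iter 1: z = -1.4110 + -0.2280i, |z|^2 = 2.0429
Iter 2: z = 0.5279 + 0.4154i, |z|^2 = 0.4513
Iter 3: z = -1.3049 + 0.2106i, |z|^2 = 1.7470
Iter 4: z = 0.2473 + -0.7777i, |z|^2 = 0.6659
Iter 5: z = -1.9546 + -0.6126i, |z|^2 = 4.1959
Escaped at iteration 5

Answer: 5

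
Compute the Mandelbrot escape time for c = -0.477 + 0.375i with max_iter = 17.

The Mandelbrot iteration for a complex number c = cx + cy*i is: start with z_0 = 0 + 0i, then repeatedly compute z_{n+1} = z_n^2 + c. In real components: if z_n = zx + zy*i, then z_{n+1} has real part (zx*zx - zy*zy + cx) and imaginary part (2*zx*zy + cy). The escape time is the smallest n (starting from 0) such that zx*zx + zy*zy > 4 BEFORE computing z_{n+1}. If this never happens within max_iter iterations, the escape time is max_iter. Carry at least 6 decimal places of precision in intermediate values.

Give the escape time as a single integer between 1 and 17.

Answer: 17

Derivation:
z_0 = 0 + 0i, c = -0.4770 + 0.3750i
Iter 1: z = -0.4770 + 0.3750i, |z|^2 = 0.3682
Iter 2: z = -0.3901 + 0.0172i, |z|^2 = 0.1525
Iter 3: z = -0.3251 + 0.3615i, |z|^2 = 0.2364
Iter 4: z = -0.5020 + 0.1399i, |z|^2 = 0.2716
Iter 5: z = -0.2446 + 0.2345i, |z|^2 = 0.1148
Iter 6: z = -0.4722 + 0.2603i, |z|^2 = 0.2907
Iter 7: z = -0.3218 + 0.1292i, |z|^2 = 0.1202
Iter 8: z = -0.3901 + 0.2919i, |z|^2 = 0.2374
Iter 9: z = -0.4100 + 0.1473i, |z|^2 = 0.1898
Iter 10: z = -0.3306 + 0.2543i, |z|^2 = 0.1739
Iter 11: z = -0.4323 + 0.2069i, |z|^2 = 0.2297
Iter 12: z = -0.3329 + 0.1961i, |z|^2 = 0.1493
Iter 13: z = -0.4046 + 0.2444i, |z|^2 = 0.2235
Iter 14: z = -0.3730 + 0.1772i, |z|^2 = 0.1705
Iter 15: z = -0.3693 + 0.2428i, |z|^2 = 0.1953
Iter 16: z = -0.3996 + 0.1957i, |z|^2 = 0.1980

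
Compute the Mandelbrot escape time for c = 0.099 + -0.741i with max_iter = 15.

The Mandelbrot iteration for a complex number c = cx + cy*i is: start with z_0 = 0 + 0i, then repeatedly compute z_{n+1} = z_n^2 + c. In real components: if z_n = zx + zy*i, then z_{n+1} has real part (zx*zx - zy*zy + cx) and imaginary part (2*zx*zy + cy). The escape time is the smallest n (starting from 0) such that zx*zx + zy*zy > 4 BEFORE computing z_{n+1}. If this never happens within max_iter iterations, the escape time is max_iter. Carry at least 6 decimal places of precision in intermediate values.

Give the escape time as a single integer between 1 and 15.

Answer: 7

Derivation:
z_0 = 0 + 0i, c = 0.0990 + -0.7410i
Iter 1: z = 0.0990 + -0.7410i, |z|^2 = 0.5589
Iter 2: z = -0.4403 + -0.8877i, |z|^2 = 0.9819
Iter 3: z = -0.4952 + 0.0407i, |z|^2 = 0.2469
Iter 4: z = 0.3426 + -0.7813i, |z|^2 = 0.7278
Iter 5: z = -0.3941 + -1.2763i, |z|^2 = 1.7842
Iter 6: z = -1.3746 + 0.2649i, |z|^2 = 1.9598
Iter 7: z = 1.9184 + -1.4693i, |z|^2 = 5.8391
Escaped at iteration 7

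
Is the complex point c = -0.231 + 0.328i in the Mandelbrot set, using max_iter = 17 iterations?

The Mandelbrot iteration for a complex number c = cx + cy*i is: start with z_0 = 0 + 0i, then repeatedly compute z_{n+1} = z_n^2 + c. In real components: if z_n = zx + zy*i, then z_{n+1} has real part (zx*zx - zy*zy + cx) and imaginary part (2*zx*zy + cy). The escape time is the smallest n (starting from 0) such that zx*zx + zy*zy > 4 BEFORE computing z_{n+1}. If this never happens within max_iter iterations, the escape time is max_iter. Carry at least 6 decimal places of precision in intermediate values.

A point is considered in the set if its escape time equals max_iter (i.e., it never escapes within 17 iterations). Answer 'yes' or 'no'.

z_0 = 0 + 0i, c = -0.2310 + 0.3280i
Iter 1: z = -0.2310 + 0.3280i, |z|^2 = 0.1609
Iter 2: z = -0.2852 + 0.1765i, |z|^2 = 0.1125
Iter 3: z = -0.1808 + 0.2273i, |z|^2 = 0.0844
Iter 4: z = -0.2500 + 0.2458i, |z|^2 = 0.1229
Iter 5: z = -0.2289 + 0.2051i, |z|^2 = 0.0945
Iter 6: z = -0.2207 + 0.2341i, |z|^2 = 0.1035
Iter 7: z = -0.2371 + 0.2247i, |z|^2 = 0.1067
Iter 8: z = -0.2253 + 0.2214i, |z|^2 = 0.0998
Iter 9: z = -0.2293 + 0.2282i, |z|^2 = 0.1047
Iter 10: z = -0.2305 + 0.2233i, |z|^2 = 0.1030
Iter 11: z = -0.2277 + 0.2250i, |z|^2 = 0.1025
Iter 12: z = -0.2298 + 0.2255i, |z|^2 = 0.1036
Iter 13: z = -0.2291 + 0.2244i, |z|^2 = 0.1028
Iter 14: z = -0.2289 + 0.2252i, |z|^2 = 0.1031
Iter 15: z = -0.2293 + 0.2249i, |z|^2 = 0.1032
Iter 16: z = -0.2290 + 0.2248i, |z|^2 = 0.1030
Did not escape in 17 iterations → in set

Answer: yes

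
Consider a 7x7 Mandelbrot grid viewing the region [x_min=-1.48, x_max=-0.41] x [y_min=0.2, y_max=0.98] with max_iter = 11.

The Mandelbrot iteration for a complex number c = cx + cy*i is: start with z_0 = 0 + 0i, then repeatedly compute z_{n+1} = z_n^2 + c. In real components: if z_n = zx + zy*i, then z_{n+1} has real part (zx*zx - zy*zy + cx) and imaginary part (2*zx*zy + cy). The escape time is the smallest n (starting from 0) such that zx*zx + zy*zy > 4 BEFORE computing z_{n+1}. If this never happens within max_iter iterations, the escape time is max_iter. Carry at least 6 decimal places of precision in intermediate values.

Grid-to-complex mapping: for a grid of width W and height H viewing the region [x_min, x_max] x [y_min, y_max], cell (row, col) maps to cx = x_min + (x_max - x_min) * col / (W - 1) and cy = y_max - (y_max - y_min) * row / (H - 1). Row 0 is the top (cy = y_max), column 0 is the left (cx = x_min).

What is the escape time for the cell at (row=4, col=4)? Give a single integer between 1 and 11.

Answer: 7

Derivation:
z_0 = 0 + 0i, c = -0.7667 + 0.4600i
Iter 1: z = -0.7667 + 0.4600i, |z|^2 = 0.7994
Iter 2: z = -0.3905 + -0.2453i, |z|^2 = 0.2127
Iter 3: z = -0.6744 + 0.6516i, |z|^2 = 0.8794
Iter 4: z = -0.7365 + -0.4188i, |z|^2 = 0.7178
Iter 5: z = -0.3997 + 1.0769i, |z|^2 = 1.3195
Iter 6: z = -1.7667 + -0.4009i, |z|^2 = 3.2819
Iter 7: z = 2.1938 + 1.8766i, |z|^2 = 8.3341
Escaped at iteration 7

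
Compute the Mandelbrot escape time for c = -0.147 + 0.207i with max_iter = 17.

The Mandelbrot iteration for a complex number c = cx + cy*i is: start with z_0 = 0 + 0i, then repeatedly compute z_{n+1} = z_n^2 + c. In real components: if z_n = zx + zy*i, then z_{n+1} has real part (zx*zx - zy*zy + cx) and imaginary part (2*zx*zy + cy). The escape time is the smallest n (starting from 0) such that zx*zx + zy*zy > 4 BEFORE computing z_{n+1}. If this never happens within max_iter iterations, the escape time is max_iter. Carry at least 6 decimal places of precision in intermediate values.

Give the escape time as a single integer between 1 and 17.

z_0 = 0 + 0i, c = -0.1470 + 0.2070i
Iter 1: z = -0.1470 + 0.2070i, |z|^2 = 0.0645
Iter 2: z = -0.1682 + 0.1461i, |z|^2 = 0.0497
Iter 3: z = -0.1401 + 0.1578i, |z|^2 = 0.0445
Iter 4: z = -0.1523 + 0.1628i, |z|^2 = 0.0497
Iter 5: z = -0.1503 + 0.1574i, |z|^2 = 0.0474
Iter 6: z = -0.1492 + 0.1597i, |z|^2 = 0.0478
Iter 7: z = -0.1502 + 0.1594i, |z|^2 = 0.0480
Iter 8: z = -0.1498 + 0.1591i, |z|^2 = 0.0478
Iter 9: z = -0.1499 + 0.1593i, |z|^2 = 0.0478
Iter 10: z = -0.1499 + 0.1592i, |z|^2 = 0.0478
Iter 11: z = -0.1499 + 0.1593i, |z|^2 = 0.0478
Iter 12: z = -0.1499 + 0.1593i, |z|^2 = 0.0478
Iter 13: z = -0.1499 + 0.1593i, |z|^2 = 0.0478
Iter 14: z = -0.1499 + 0.1593i, |z|^2 = 0.0478
Iter 15: z = -0.1499 + 0.1593i, |z|^2 = 0.0478
Iter 16: z = -0.1499 + 0.1593i, |z|^2 = 0.0478

Answer: 17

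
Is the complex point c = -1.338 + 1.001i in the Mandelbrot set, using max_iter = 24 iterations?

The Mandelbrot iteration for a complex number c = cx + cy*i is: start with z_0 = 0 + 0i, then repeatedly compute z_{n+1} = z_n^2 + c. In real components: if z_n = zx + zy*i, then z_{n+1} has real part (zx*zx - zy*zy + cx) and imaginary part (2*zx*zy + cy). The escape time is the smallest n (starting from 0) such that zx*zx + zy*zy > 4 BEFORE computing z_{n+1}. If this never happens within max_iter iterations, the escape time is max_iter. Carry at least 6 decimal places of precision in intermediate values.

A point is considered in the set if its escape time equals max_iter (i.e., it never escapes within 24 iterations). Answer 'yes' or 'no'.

z_0 = 0 + 0i, c = -1.3380 + 1.0010i
Iter 1: z = -1.3380 + 1.0010i, |z|^2 = 2.7922
Iter 2: z = -0.5498 + -1.6777i, |z|^2 = 3.1168
Iter 3: z = -3.8504 + 2.8456i, |z|^2 = 22.9229
Escaped at iteration 3

Answer: no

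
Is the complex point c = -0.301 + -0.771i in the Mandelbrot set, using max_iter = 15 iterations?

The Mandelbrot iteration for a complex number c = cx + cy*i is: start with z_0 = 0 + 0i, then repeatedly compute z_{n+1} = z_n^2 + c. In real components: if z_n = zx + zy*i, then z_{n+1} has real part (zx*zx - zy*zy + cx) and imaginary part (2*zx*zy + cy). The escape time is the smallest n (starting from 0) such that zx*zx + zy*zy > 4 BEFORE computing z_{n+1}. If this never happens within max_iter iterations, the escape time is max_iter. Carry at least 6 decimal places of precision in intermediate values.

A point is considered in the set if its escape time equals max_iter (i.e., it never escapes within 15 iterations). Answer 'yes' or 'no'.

Answer: no

Derivation:
z_0 = 0 + 0i, c = -0.3010 + -0.7710i
Iter 1: z = -0.3010 + -0.7710i, |z|^2 = 0.6850
Iter 2: z = -0.8048 + -0.3069i, |z|^2 = 0.7419
Iter 3: z = 0.2526 + -0.2771i, |z|^2 = 0.1406
Iter 4: z = -0.3140 + -0.9110i, |z|^2 = 0.9284
Iter 5: z = -1.0323 + -0.1990i, |z|^2 = 1.1053
Iter 6: z = 0.7251 + -0.3601i, |z|^2 = 0.6554
Iter 7: z = 0.0950 + -1.2932i, |z|^2 = 1.6815
Iter 8: z = -1.9645 + -1.0167i, |z|^2 = 4.8928
Escaped at iteration 8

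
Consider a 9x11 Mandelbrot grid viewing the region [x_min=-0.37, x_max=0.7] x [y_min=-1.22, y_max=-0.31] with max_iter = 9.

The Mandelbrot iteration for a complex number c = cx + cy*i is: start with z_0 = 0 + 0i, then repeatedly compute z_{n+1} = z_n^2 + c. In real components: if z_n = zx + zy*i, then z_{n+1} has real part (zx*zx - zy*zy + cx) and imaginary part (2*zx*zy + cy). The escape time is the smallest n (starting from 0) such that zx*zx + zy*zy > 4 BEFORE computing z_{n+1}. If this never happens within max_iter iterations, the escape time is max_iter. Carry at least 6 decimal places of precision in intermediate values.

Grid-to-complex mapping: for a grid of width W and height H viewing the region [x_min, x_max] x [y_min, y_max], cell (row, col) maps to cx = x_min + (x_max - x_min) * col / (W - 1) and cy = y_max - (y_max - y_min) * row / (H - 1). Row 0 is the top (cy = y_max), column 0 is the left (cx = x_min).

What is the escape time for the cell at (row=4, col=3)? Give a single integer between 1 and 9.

Answer: 9

Derivation:
z_0 = 0 + 0i, c = 0.0312 + -0.6740i
Iter 1: z = 0.0312 + -0.6740i, |z|^2 = 0.4553
Iter 2: z = -0.4220 + -0.7161i, |z|^2 = 0.6910
Iter 3: z = -0.3035 + -0.0695i, |z|^2 = 0.0969
Iter 4: z = 0.1185 + -0.6318i, |z|^2 = 0.4132
Iter 5: z = -0.3539 + -0.8237i, |z|^2 = 0.8038
Iter 6: z = -0.5221 + -0.0910i, |z|^2 = 0.2808
Iter 7: z = 0.2955 + -0.5790i, |z|^2 = 0.4226
Iter 8: z = -0.2167 + -1.0162i, |z|^2 = 1.0797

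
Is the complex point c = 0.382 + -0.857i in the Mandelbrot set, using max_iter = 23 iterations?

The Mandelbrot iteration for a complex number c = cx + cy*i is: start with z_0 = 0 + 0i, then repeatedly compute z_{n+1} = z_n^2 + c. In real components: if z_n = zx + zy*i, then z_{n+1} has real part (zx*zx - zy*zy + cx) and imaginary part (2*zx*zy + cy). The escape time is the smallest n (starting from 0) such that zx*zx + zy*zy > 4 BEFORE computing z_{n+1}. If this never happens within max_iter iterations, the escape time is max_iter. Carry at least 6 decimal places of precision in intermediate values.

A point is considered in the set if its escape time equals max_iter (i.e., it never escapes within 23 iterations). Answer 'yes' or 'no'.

z_0 = 0 + 0i, c = 0.3820 + -0.8570i
Iter 1: z = 0.3820 + -0.8570i, |z|^2 = 0.8804
Iter 2: z = -0.2065 + -1.5117i, |z|^2 = 2.3280
Iter 3: z = -1.8607 + -0.2326i, |z|^2 = 3.5164
Iter 4: z = 3.7902 + 0.0085i, |z|^2 = 14.3659
Escaped at iteration 4

Answer: no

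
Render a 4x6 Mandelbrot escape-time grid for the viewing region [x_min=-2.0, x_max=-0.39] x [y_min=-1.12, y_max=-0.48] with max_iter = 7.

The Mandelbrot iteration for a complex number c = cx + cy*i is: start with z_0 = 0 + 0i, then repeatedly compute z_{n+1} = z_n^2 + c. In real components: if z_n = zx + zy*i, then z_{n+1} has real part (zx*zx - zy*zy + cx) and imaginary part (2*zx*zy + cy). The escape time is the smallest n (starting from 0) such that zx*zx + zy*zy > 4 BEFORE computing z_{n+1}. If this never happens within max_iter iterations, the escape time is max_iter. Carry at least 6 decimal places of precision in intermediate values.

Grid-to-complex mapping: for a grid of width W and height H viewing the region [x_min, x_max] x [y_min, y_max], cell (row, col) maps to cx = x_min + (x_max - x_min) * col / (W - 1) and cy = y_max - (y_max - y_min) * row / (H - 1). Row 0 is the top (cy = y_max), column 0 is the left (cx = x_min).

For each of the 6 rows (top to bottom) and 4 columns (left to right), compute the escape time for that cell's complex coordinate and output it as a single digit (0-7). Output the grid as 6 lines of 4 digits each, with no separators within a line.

Answer: 1357
1357
1347
1335
1334
1234

Derivation:
(row=0, col=0): c = -2.0000 + -0.4800i → escape time 1
(row=0, col=1): c = -1.4633 + -0.4800i → escape time 3
(row=0, col=2): c = -0.9267 + -0.4800i → escape time 5
(row=0, col=3): c = -0.3900 + -0.4800i → escape time 7
(row=1, col=0): c = -2.0000 + -0.6080i → escape time 1
(row=1, col=1): c = -1.4633 + -0.6080i → escape time 3
(row=1, col=2): c = -0.9267 + -0.6080i → escape time 5
(row=1, col=3): c = -0.3900 + -0.6080i → escape time 7
(row=2, col=0): c = -2.0000 + -0.7360i → escape time 1
(row=2, col=1): c = -1.4633 + -0.7360i → escape time 3
(row=2, col=2): c = -0.9267 + -0.7360i → escape time 4
(row=2, col=3): c = -0.3900 + -0.7360i → escape time 7
(row=3, col=0): c = -2.0000 + -0.8640i → escape time 1
(row=3, col=1): c = -1.4633 + -0.8640i → escape time 3
(row=3, col=2): c = -0.9267 + -0.8640i → escape time 3
(row=3, col=3): c = -0.3900 + -0.8640i → escape time 5
(row=4, col=0): c = -2.0000 + -0.9920i → escape time 1
(row=4, col=1): c = -1.4633 + -0.9920i → escape time 3
(row=4, col=2): c = -0.9267 + -0.9920i → escape time 3
(row=4, col=3): c = -0.3900 + -0.9920i → escape time 4
(row=5, col=0): c = -2.0000 + -1.1200i → escape time 1
(row=5, col=1): c = -1.4633 + -1.1200i → escape time 2
(row=5, col=2): c = -0.9267 + -1.1200i → escape time 3
(row=5, col=3): c = -0.3900 + -1.1200i → escape time 4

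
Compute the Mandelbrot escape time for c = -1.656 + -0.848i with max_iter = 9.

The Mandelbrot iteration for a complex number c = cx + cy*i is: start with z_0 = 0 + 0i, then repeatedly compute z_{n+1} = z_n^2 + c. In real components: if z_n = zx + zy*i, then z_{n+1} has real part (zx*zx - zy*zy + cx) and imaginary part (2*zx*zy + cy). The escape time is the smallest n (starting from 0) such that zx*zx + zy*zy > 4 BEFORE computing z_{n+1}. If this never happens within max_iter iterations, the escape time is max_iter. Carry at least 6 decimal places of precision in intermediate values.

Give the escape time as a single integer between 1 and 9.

Answer: 3

Derivation:
z_0 = 0 + 0i, c = -1.6560 + -0.8480i
Iter 1: z = -1.6560 + -0.8480i, |z|^2 = 3.4614
Iter 2: z = 0.3672 + 1.9606i, |z|^2 = 3.9787
Iter 3: z = -5.3650 + 0.5920i, |z|^2 = 29.1336
Escaped at iteration 3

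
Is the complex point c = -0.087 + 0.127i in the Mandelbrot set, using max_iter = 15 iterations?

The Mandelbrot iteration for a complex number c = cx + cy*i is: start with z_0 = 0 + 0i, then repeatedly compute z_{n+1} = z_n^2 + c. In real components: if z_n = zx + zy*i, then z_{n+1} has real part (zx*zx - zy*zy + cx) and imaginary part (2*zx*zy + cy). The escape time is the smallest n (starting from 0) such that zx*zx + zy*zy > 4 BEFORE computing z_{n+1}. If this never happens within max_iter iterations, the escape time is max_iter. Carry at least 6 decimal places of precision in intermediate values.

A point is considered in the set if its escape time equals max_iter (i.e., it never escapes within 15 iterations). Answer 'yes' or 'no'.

Answer: yes

Derivation:
z_0 = 0 + 0i, c = -0.0870 + 0.1270i
Iter 1: z = -0.0870 + 0.1270i, |z|^2 = 0.0237
Iter 2: z = -0.0956 + 0.1049i, |z|^2 = 0.0201
Iter 3: z = -0.0889 + 0.1070i, |z|^2 = 0.0193
Iter 4: z = -0.0905 + 0.1080i, |z|^2 = 0.0199
Iter 5: z = -0.0905 + 0.1074i, |z|^2 = 0.0197
Iter 6: z = -0.0904 + 0.1076i, |z|^2 = 0.0197
Iter 7: z = -0.0904 + 0.1076i, |z|^2 = 0.0197
Iter 8: z = -0.0904 + 0.1076i, |z|^2 = 0.0197
Iter 9: z = -0.0904 + 0.1076i, |z|^2 = 0.0197
Iter 10: z = -0.0904 + 0.1076i, |z|^2 = 0.0197
Iter 11: z = -0.0904 + 0.1076i, |z|^2 = 0.0197
Iter 12: z = -0.0904 + 0.1076i, |z|^2 = 0.0197
Iter 13: z = -0.0904 + 0.1076i, |z|^2 = 0.0197
Iter 14: z = -0.0904 + 0.1076i, |z|^2 = 0.0197
Did not escape in 15 iterations → in set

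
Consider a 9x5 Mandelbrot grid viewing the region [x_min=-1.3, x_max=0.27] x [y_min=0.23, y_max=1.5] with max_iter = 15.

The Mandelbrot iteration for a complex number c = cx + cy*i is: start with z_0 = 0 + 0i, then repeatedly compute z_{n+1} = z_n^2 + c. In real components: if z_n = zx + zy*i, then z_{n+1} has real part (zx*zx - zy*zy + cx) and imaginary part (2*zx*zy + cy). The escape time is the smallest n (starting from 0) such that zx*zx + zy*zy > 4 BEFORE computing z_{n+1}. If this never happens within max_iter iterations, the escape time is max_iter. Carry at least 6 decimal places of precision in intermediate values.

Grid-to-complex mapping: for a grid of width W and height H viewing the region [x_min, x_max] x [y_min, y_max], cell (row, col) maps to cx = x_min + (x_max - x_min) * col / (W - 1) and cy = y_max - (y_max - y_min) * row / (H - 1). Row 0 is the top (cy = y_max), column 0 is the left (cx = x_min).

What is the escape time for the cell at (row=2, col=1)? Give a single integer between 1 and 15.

Answer: 3

Derivation:
z_0 = 0 + 0i, c = -1.1038 + 0.8650i
Iter 1: z = -1.1038 + 0.8650i, |z|^2 = 1.9665
Iter 2: z = -0.6337 + -1.0445i, |z|^2 = 1.4925
Iter 3: z = -1.7931 + 2.1888i, |z|^2 = 8.0061
Escaped at iteration 3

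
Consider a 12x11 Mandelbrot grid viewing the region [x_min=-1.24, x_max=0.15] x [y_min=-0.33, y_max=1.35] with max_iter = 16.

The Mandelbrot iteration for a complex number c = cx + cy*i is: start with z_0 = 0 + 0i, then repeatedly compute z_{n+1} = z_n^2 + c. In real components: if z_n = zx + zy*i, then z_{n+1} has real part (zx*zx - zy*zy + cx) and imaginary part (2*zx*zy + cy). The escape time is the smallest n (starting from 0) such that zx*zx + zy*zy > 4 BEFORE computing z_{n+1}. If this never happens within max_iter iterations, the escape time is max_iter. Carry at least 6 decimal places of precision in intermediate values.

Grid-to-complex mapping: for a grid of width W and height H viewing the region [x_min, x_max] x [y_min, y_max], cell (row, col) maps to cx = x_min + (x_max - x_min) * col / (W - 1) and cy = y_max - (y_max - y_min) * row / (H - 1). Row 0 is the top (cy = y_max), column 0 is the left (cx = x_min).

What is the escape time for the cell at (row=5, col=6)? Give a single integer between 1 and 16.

Answer: 16

Derivation:
z_0 = 0 + 0i, c = -0.4818 + 0.5100i
Iter 1: z = -0.4818 + 0.5100i, |z|^2 = 0.4922
Iter 2: z = -0.5098 + 0.0185i, |z|^2 = 0.2602
Iter 3: z = -0.2223 + 0.4911i, |z|^2 = 0.2906
Iter 4: z = -0.6736 + 0.2917i, |z|^2 = 0.5388
Iter 5: z = -0.1132 + 0.1171i, |z|^2 = 0.0265
Iter 6: z = -0.4827 + 0.4835i, |z|^2 = 0.4668
Iter 7: z = -0.4826 + 0.0432i, |z|^2 = 0.2347
Iter 8: z = -0.2508 + 0.4683i, |z|^2 = 0.2822
Iter 9: z = -0.6382 + 0.2751i, |z|^2 = 0.4830
Iter 10: z = -0.1502 + 0.1589i, |z|^2 = 0.0478
Iter 11: z = -0.4845 + 0.4623i, |z|^2 = 0.4484
Iter 12: z = -0.4608 + 0.0621i, |z|^2 = 0.2162
Iter 13: z = -0.2733 + 0.4528i, |z|^2 = 0.2798
Iter 14: z = -0.6121 + 0.2624i, |z|^2 = 0.4436
Iter 15: z = -0.1760 + 0.1887i, |z|^2 = 0.0666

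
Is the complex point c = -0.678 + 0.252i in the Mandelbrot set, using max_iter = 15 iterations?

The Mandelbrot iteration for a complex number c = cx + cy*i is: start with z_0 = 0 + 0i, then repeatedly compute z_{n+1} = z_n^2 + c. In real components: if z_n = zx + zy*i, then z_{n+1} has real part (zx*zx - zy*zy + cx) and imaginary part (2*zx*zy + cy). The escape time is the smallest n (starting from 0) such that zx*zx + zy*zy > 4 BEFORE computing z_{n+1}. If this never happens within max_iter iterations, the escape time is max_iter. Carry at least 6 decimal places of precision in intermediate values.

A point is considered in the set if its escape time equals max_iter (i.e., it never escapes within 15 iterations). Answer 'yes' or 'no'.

z_0 = 0 + 0i, c = -0.6780 + 0.2520i
Iter 1: z = -0.6780 + 0.2520i, |z|^2 = 0.5232
Iter 2: z = -0.2818 + -0.0897i, |z|^2 = 0.0875
Iter 3: z = -0.6066 + 0.3026i, |z|^2 = 0.4595
Iter 4: z = -0.4016 + -0.1151i, |z|^2 = 0.1745
Iter 5: z = -0.5300 + 0.3444i, |z|^2 = 0.3995
Iter 6: z = -0.5157 + -0.1131i, |z|^2 = 0.2788
Iter 7: z = -0.4248 + 0.3687i, |z|^2 = 0.3164
Iter 8: z = -0.6334 + -0.0612i, |z|^2 = 0.4050
Iter 9: z = -0.2805 + 0.3296i, |z|^2 = 0.1873
Iter 10: z = -0.7079 + 0.0671i, |z|^2 = 0.5057
Iter 11: z = -0.1813 + 0.1570i, |z|^2 = 0.0575
Iter 12: z = -0.6698 + 0.1951i, |z|^2 = 0.4866
Iter 13: z = -0.2675 + -0.0093i, |z|^2 = 0.0716
Iter 14: z = -0.6065 + 0.2570i, |z|^2 = 0.4339
Did not escape in 15 iterations → in set

Answer: yes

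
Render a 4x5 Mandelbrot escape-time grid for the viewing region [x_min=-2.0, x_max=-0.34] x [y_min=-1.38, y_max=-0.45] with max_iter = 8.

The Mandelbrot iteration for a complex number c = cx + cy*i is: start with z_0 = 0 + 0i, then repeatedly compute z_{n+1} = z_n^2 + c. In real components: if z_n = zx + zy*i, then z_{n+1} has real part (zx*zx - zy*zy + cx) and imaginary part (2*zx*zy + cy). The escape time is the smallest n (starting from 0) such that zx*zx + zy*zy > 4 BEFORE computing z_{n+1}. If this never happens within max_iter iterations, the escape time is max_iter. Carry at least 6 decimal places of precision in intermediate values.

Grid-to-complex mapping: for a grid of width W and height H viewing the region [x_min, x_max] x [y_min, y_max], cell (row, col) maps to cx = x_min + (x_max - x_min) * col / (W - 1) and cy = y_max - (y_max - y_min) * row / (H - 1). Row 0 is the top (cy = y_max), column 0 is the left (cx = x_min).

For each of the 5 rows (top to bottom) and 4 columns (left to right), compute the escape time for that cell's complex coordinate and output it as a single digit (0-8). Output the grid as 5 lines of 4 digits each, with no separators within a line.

Answer: 1468
1348
1335
1234
1222

Derivation:
(row=0, col=0): c = -2.0000 + -0.4500i → escape time 1
(row=0, col=1): c = -1.4467 + -0.4500i → escape time 4
(row=0, col=2): c = -0.8933 + -0.4500i → escape time 6
(row=0, col=3): c = -0.3400 + -0.4500i → escape time 8
(row=1, col=0): c = -2.0000 + -0.6825i → escape time 1
(row=1, col=1): c = -1.4467 + -0.6825i → escape time 3
(row=1, col=2): c = -0.8933 + -0.6825i → escape time 4
(row=1, col=3): c = -0.3400 + -0.6825i → escape time 8
(row=2, col=0): c = -2.0000 + -0.9150i → escape time 1
(row=2, col=1): c = -1.4467 + -0.9150i → escape time 3
(row=2, col=2): c = -0.8933 + -0.9150i → escape time 3
(row=2, col=3): c = -0.3400 + -0.9150i → escape time 5
(row=3, col=0): c = -2.0000 + -1.1475i → escape time 1
(row=3, col=1): c = -1.4467 + -1.1475i → escape time 2
(row=3, col=2): c = -0.8933 + -1.1475i → escape time 3
(row=3, col=3): c = -0.3400 + -1.1475i → escape time 4
(row=4, col=0): c = -2.0000 + -1.3800i → escape time 1
(row=4, col=1): c = -1.4467 + -1.3800i → escape time 2
(row=4, col=2): c = -0.8933 + -1.3800i → escape time 2
(row=4, col=3): c = -0.3400 + -1.3800i → escape time 2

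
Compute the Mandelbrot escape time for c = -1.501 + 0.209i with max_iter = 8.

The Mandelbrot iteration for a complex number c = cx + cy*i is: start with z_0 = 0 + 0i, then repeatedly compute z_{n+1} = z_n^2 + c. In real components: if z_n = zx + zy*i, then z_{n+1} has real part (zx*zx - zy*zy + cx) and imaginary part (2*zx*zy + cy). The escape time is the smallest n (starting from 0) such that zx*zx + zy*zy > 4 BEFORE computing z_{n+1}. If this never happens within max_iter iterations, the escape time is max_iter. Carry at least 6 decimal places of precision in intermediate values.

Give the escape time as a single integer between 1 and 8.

z_0 = 0 + 0i, c = -1.5010 + 0.2090i
Iter 1: z = -1.5010 + 0.2090i, |z|^2 = 2.2967
Iter 2: z = 0.7083 + -0.4184i, |z|^2 = 0.6768
Iter 3: z = -1.1744 + -0.3837i, |z|^2 = 1.5264
Iter 4: z = -0.2691 + 1.1103i, |z|^2 = 1.3052
Iter 5: z = -2.6614 + -0.3887i, |z|^2 = 7.2339
Escaped at iteration 5

Answer: 5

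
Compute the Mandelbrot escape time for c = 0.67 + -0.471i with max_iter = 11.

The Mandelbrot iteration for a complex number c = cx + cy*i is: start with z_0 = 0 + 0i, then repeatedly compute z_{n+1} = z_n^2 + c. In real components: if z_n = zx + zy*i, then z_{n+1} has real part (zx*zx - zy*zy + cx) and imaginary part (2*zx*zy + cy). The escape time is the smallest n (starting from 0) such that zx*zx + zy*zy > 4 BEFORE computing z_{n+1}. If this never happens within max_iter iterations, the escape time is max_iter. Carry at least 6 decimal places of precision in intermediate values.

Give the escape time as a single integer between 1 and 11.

Answer: 3

Derivation:
z_0 = 0 + 0i, c = 0.6700 + -0.4710i
Iter 1: z = 0.6700 + -0.4710i, |z|^2 = 0.6707
Iter 2: z = 0.8971 + -1.1021i, |z|^2 = 2.0194
Iter 3: z = 0.2600 + -2.4484i, |z|^2 = 6.0621
Escaped at iteration 3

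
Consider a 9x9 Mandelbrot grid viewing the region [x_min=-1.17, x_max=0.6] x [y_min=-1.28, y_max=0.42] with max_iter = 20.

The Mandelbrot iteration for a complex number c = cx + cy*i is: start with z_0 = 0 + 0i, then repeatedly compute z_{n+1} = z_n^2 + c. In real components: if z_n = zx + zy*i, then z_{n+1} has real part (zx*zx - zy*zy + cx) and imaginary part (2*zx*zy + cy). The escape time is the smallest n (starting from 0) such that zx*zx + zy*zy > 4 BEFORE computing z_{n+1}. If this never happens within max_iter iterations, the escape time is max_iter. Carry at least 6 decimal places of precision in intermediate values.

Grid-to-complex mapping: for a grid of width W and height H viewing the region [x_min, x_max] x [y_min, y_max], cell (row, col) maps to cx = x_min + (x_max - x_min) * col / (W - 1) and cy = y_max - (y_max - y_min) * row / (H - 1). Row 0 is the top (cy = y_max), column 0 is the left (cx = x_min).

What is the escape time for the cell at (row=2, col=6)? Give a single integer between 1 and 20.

Answer: 20

Derivation:
z_0 = 0 + 0i, c = 0.1575 + -0.0050i
Iter 1: z = 0.1575 + -0.0050i, |z|^2 = 0.0248
Iter 2: z = 0.1823 + -0.0066i, |z|^2 = 0.0333
Iter 3: z = 0.1907 + -0.0074i, |z|^2 = 0.0364
Iter 4: z = 0.1938 + -0.0078i, |z|^2 = 0.0376
Iter 5: z = 0.1950 + -0.0080i, |z|^2 = 0.0381
Iter 6: z = 0.1955 + -0.0081i, |z|^2 = 0.0383
Iter 7: z = 0.1956 + -0.0082i, |z|^2 = 0.0383
Iter 8: z = 0.1957 + -0.0082i, |z|^2 = 0.0384
Iter 9: z = 0.1957 + -0.0082i, |z|^2 = 0.0384
Iter 10: z = 0.1957 + -0.0082i, |z|^2 = 0.0384
Iter 11: z = 0.1957 + -0.0082i, |z|^2 = 0.0384
Iter 12: z = 0.1957 + -0.0082i, |z|^2 = 0.0384
Iter 13: z = 0.1958 + -0.0082i, |z|^2 = 0.0384
Iter 14: z = 0.1958 + -0.0082i, |z|^2 = 0.0384
Iter 15: z = 0.1958 + -0.0082i, |z|^2 = 0.0384
Iter 16: z = 0.1958 + -0.0082i, |z|^2 = 0.0384
Iter 17: z = 0.1958 + -0.0082i, |z|^2 = 0.0384
Iter 18: z = 0.1958 + -0.0082i, |z|^2 = 0.0384
Iter 19: z = 0.1958 + -0.0082i, |z|^2 = 0.0384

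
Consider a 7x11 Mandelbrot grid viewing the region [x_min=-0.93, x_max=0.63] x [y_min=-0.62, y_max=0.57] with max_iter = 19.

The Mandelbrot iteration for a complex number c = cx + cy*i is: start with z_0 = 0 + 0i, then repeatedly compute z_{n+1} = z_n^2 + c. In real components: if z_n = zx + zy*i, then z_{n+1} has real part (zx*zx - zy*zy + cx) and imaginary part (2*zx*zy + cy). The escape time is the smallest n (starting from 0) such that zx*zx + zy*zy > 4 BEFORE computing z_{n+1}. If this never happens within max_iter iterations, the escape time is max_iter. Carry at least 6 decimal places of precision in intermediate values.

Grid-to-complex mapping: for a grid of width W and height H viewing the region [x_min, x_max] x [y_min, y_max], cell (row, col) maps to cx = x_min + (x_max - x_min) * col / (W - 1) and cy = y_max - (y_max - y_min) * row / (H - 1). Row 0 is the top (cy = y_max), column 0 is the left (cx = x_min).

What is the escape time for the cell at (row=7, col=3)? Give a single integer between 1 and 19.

z_0 = 0 + 0i, c = -0.1500 + -0.2630i
Iter 1: z = -0.1500 + -0.2630i, |z|^2 = 0.0917
Iter 2: z = -0.1967 + -0.1841i, |z|^2 = 0.0726
Iter 3: z = -0.1452 + -0.1906i, |z|^2 = 0.0574
Iter 4: z = -0.1652 + -0.2076i, |z|^2 = 0.0704
Iter 5: z = -0.1658 + -0.1944i, |z|^2 = 0.0653
Iter 6: z = -0.1603 + -0.1985i, |z|^2 = 0.0651
Iter 7: z = -0.1637 + -0.1994i, |z|^2 = 0.0665
Iter 8: z = -0.1629 + -0.1977i, |z|^2 = 0.0656
Iter 9: z = -0.1625 + -0.1986i, |z|^2 = 0.0659
Iter 10: z = -0.1630 + -0.1984i, |z|^2 = 0.0660
Iter 11: z = -0.1628 + -0.1983i, |z|^2 = 0.0658
Iter 12: z = -0.1628 + -0.1984i, |z|^2 = 0.0659
Iter 13: z = -0.1629 + -0.1984i, |z|^2 = 0.0659
Iter 14: z = -0.1628 + -0.1984i, |z|^2 = 0.0659
Iter 15: z = -0.1628 + -0.1984i, |z|^2 = 0.0659
Iter 16: z = -0.1628 + -0.1984i, |z|^2 = 0.0659
Iter 17: z = -0.1628 + -0.1984i, |z|^2 = 0.0659
Iter 18: z = -0.1628 + -0.1984i, |z|^2 = 0.0659

Answer: 19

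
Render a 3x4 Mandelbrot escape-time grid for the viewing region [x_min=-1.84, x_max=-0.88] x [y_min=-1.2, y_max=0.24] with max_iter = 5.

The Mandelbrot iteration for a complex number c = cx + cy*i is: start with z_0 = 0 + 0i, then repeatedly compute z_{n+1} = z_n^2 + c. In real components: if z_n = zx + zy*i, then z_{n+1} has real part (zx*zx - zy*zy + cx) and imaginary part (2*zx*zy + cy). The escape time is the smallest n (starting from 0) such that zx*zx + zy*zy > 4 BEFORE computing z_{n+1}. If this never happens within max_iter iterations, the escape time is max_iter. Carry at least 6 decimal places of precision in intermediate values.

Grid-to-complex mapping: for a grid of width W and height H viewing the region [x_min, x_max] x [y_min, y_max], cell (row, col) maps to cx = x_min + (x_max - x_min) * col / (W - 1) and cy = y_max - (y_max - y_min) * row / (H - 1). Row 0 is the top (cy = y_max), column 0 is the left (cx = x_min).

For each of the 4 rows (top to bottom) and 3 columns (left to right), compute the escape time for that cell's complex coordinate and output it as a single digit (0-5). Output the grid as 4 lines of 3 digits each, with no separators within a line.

(row=0, col=0): c = -1.8400 + 0.2400i → escape time 4
(row=0, col=1): c = -1.3600 + 0.2400i → escape time 5
(row=0, col=2): c = -0.8800 + 0.2400i → escape time 5
(row=1, col=0): c = -1.8400 + -0.2400i → escape time 4
(row=1, col=1): c = -1.3600 + -0.2400i → escape time 5
(row=1, col=2): c = -0.8800 + -0.2400i → escape time 5
(row=2, col=0): c = -1.8400 + -0.7200i → escape time 2
(row=2, col=1): c = -1.3600 + -0.7200i → escape time 3
(row=2, col=2): c = -0.8800 + -0.7200i → escape time 4
(row=3, col=0): c = -1.8400 + -1.2000i → escape time 1
(row=3, col=1): c = -1.3600 + -1.2000i → escape time 2
(row=3, col=2): c = -0.8800 + -1.2000i → escape time 3

Answer: 455
455
234
123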